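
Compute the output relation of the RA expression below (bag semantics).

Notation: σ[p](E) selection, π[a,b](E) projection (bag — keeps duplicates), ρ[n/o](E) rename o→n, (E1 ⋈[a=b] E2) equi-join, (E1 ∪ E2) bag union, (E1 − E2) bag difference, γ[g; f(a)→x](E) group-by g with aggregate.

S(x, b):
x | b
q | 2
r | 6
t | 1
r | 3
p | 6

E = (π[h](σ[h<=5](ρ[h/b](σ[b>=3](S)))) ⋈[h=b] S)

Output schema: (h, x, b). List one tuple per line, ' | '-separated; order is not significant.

Per-node cardinality:
  S → 5
  σ[b>=3](S) → 3
  ρ[h/b](σ[b>=3](S)) → 3
  σ[h<=5](ρ[h/b](σ[b>=3](S))) → 1
  π[h](σ[h<=5](ρ[h/b](σ[b>=3](S)))) → 1
  S → 5
  (π[h](σ[h<=5](ρ[h/b](σ[b>=3](S)))) ⋈[h=b] S) → 1

== RESULT ==
h | x | b
3 | r | 3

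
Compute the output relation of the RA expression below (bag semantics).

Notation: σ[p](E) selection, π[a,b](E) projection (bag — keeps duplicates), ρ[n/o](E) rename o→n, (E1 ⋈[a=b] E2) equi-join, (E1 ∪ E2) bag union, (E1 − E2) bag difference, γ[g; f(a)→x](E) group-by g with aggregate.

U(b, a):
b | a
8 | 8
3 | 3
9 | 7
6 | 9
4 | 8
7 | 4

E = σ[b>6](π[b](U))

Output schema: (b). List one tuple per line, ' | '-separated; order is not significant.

Stepwise |·|:
  U → 6
  π[b](U) → 6
  σ[b>6](π[b](U)) → 3

== RESULT ==
b
7
8
9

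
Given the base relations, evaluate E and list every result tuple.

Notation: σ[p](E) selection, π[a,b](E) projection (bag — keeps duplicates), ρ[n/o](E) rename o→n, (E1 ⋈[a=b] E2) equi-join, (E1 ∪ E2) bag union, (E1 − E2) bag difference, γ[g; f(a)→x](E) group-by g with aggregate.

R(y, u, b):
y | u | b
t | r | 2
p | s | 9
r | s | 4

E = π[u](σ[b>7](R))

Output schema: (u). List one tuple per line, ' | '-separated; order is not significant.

Stepwise |·|:
  R → 3
  σ[b>7](R) → 1
  π[u](σ[b>7](R)) → 1

== RESULT ==
u
s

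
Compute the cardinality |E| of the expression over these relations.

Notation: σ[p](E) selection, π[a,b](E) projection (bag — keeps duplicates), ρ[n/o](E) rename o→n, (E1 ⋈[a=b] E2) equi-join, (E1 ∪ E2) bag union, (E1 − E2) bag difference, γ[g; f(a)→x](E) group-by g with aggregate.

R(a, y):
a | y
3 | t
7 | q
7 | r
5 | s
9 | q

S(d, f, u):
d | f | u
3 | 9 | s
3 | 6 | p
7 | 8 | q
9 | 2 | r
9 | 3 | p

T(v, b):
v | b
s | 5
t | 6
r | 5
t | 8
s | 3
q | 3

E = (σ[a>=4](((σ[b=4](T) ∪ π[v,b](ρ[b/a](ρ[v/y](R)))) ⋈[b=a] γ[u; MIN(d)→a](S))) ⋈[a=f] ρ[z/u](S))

Per-node cardinality:
  T → 6
  σ[b=4](T) → 0
  R → 5
  ρ[v/y](R) → 5
  ρ[b/a](ρ[v/y](R)) → 5
  π[v,b](ρ[b/a](ρ[v/y](R))) → 5
  (σ[b=4](T) ∪ π[v,b](ρ[b/a](ρ[v/y](R)))) → 5
  S → 5
  γ[u; MIN(d)→a](S) → 4
  ((σ[b=4](T) ∪ π[v,b](ρ[b/a](ρ[v/y](R)))) ⋈[b=a] γ[u; MIN(d)→a](S)) → 5
  σ[a>=4](((σ[b=4](T) ∪ π[v,b](ρ[b/a](ρ[v/y](R)))) ⋈[b=a] γ[u; MIN(d)→a](S))) → 3
  S → 5
  ρ[z/u](S) → 5
  (σ[a>=4](((σ[b=4](T) ∪ π[v,b](ρ[b/a](ρ[v/y](R)))) ⋈[b=a] γ[u; MIN(d)→a](S))) ⋈[a=f] ρ[z/u](S)) → 1

|E| = 1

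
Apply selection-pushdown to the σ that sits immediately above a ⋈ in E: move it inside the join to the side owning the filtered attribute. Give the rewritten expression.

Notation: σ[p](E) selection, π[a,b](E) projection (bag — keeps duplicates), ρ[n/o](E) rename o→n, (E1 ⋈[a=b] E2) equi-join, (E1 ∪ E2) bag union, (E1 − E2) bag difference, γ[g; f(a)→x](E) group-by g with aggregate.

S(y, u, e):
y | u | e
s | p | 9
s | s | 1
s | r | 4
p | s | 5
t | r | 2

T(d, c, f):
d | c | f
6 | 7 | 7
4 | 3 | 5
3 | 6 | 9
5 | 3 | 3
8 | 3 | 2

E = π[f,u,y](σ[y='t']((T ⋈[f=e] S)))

σ filters on y, owned by the right side.
E' = π[f,u,y]((T ⋈[f=e] σ[y='t'](S)))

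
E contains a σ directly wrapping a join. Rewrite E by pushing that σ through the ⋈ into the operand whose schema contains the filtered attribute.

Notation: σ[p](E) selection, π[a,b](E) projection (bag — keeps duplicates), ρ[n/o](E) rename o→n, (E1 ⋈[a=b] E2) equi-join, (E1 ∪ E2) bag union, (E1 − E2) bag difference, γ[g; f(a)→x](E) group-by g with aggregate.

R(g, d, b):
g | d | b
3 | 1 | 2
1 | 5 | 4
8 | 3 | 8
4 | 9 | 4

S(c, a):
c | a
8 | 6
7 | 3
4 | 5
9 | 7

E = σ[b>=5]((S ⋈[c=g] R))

σ filters on b, owned by the right side.
E' = (S ⋈[c=g] σ[b>=5](R))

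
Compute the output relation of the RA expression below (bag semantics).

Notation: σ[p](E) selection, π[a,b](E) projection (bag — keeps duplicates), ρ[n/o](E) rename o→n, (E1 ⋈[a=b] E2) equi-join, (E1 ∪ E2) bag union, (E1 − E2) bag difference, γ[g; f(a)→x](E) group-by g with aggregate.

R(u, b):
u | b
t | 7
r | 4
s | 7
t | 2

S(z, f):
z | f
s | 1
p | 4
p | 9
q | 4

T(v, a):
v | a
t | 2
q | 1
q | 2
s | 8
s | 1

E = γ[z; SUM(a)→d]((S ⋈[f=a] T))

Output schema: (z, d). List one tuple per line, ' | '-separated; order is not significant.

Row counts bottom-up:
  S → 4
  T → 5
  (S ⋈[f=a] T) → 2
  γ[z; SUM(a)→d]((S ⋈[f=a] T)) → 1

== RESULT ==
z | d
s | 2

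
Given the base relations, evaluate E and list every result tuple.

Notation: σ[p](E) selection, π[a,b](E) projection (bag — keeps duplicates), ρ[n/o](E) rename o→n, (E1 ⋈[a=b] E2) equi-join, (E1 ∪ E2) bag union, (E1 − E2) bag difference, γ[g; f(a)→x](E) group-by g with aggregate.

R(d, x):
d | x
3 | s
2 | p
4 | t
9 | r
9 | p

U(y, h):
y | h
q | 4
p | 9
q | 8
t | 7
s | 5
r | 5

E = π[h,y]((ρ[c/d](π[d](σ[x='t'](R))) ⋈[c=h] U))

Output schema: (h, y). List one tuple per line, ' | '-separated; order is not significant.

Subexpression sizes:
  R → 5
  σ[x='t'](R) → 1
  π[d](σ[x='t'](R)) → 1
  ρ[c/d](π[d](σ[x='t'](R))) → 1
  U → 6
  (ρ[c/d](π[d](σ[x='t'](R))) ⋈[c=h] U) → 1
  π[h,y]((ρ[c/d](π[d](σ[x='t'](R))) ⋈[c=h] U)) → 1

== RESULT ==
h | y
4 | q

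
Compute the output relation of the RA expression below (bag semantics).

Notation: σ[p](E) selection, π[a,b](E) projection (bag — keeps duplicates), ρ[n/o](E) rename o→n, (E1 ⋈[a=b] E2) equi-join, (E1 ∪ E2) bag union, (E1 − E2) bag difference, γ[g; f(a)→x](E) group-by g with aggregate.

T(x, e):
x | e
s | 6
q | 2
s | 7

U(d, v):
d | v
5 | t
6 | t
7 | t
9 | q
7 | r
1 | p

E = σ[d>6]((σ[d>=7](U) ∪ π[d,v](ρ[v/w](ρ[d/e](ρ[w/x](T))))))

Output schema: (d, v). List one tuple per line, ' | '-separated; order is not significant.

Subexpression sizes:
  U → 6
  σ[d>=7](U) → 3
  T → 3
  ρ[w/x](T) → 3
  ρ[d/e](ρ[w/x](T)) → 3
  ρ[v/w](ρ[d/e](ρ[w/x](T))) → 3
  π[d,v](ρ[v/w](ρ[d/e](ρ[w/x](T)))) → 3
  (σ[d>=7](U) ∪ π[d,v](ρ[v/w](ρ[d/e](ρ[w/x](T))))) → 6
  σ[d>6]((σ[d>=7](U) ∪ π[d,v](ρ[v/w](ρ[d/e](ρ[w/x](T)))))) → 4

== RESULT ==
d | v
7 | r
7 | s
7 | t
9 | q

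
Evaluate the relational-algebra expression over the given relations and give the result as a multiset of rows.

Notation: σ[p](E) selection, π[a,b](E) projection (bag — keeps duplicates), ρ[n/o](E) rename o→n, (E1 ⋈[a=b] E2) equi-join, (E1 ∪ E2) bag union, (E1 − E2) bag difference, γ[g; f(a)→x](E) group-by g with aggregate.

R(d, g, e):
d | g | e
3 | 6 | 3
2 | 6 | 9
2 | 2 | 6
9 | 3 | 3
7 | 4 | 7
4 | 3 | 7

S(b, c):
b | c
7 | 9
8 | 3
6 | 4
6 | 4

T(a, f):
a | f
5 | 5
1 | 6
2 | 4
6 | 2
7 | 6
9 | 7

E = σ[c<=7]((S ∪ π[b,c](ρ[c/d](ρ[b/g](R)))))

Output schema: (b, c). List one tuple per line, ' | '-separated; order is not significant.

Per-node cardinality:
  S → 4
  R → 6
  ρ[b/g](R) → 6
  ρ[c/d](ρ[b/g](R)) → 6
  π[b,c](ρ[c/d](ρ[b/g](R))) → 6
  (S ∪ π[b,c](ρ[c/d](ρ[b/g](R)))) → 10
  σ[c<=7]((S ∪ π[b,c](ρ[c/d](ρ[b/g](R))))) → 8

== RESULT ==
b | c
2 | 2
3 | 4
4 | 7
6 | 2
6 | 3
6 | 4
6 | 4
8 | 3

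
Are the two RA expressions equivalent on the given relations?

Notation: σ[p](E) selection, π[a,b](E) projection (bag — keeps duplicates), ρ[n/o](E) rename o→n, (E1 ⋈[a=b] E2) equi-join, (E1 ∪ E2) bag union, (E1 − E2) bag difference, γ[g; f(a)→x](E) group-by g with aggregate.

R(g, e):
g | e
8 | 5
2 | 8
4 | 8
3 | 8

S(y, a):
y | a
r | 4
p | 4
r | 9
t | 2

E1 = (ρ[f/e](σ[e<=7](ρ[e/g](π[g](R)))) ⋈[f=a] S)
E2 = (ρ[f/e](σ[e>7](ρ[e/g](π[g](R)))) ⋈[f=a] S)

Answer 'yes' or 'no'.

E1 stepwise |·|:
  R → 4
  π[g](R) → 4
  ρ[e/g](π[g](R)) → 4
  σ[e<=7](ρ[e/g](π[g](R))) → 3
  ρ[f/e](σ[e<=7](ρ[e/g](π[g](R)))) → 3
  S → 4
  (ρ[f/e](σ[e<=7](ρ[e/g](π[g](R)))) ⋈[f=a] S) → 3
E2 stepwise |·|:
  R → 4
  π[g](R) → 4
  ρ[e/g](π[g](R)) → 4
  σ[e>7](ρ[e/g](π[g](R))) → 1
  ρ[f/e](σ[e>7](ρ[e/g](π[g](R)))) → 1
  S → 4
  (ρ[f/e](σ[e>7](ρ[e/g](π[g](R)))) ⋈[f=a] S) → 0

E1 result:
f | y | a
2 | t | 2
4 | p | 4
4 | r | 4
E2 result:
f | y | a
(0 rows)
Witness: (2, 't', 2) appears 1× in E1 but 0× in E2.

no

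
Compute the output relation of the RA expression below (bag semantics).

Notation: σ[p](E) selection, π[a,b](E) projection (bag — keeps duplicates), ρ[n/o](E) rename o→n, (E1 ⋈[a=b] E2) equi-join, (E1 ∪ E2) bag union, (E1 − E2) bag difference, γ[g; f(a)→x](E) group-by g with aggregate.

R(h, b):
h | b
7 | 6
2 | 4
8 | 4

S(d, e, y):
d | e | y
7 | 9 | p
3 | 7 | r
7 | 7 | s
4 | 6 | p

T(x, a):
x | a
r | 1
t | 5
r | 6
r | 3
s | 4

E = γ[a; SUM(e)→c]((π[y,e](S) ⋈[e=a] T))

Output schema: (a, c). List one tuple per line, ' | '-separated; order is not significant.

Stepwise |·|:
  S → 4
  π[y,e](S) → 4
  T → 5
  (π[y,e](S) ⋈[e=a] T) → 1
  γ[a; SUM(e)→c]((π[y,e](S) ⋈[e=a] T)) → 1

== RESULT ==
a | c
6 | 6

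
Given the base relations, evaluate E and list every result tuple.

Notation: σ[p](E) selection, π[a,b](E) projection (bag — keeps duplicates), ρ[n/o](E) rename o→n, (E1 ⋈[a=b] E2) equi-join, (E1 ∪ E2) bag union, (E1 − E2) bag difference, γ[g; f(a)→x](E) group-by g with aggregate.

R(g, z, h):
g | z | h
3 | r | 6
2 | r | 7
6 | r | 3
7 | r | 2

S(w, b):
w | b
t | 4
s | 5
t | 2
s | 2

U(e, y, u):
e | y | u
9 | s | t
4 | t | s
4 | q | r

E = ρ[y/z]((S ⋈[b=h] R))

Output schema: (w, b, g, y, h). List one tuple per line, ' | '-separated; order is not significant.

Per-node cardinality:
  S → 4
  R → 4
  (S ⋈[b=h] R) → 2
  ρ[y/z]((S ⋈[b=h] R)) → 2

== RESULT ==
w | b | g | y | h
s | 2 | 7 | r | 2
t | 2 | 7 | r | 2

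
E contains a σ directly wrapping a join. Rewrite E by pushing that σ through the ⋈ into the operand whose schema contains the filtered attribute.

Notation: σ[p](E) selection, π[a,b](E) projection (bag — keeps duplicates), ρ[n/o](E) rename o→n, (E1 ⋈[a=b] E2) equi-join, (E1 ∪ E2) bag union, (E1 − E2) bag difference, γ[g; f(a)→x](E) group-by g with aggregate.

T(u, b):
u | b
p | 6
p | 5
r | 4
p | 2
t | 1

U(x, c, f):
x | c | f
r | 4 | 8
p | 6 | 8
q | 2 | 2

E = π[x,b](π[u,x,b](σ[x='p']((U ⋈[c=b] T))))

σ filters on x, owned by the left side.
E' = π[x,b](π[u,x,b]((σ[x='p'](U) ⋈[c=b] T)))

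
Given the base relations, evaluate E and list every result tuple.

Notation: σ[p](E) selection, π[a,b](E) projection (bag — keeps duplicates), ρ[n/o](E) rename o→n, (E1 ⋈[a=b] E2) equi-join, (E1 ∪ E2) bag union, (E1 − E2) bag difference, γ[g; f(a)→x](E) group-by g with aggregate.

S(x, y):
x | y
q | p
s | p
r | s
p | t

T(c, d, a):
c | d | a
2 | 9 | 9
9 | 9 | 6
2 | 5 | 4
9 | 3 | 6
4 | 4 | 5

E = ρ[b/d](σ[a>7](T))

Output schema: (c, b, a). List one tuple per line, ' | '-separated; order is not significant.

Per-node cardinality:
  T → 5
  σ[a>7](T) → 1
  ρ[b/d](σ[a>7](T)) → 1

== RESULT ==
c | b | a
2 | 9 | 9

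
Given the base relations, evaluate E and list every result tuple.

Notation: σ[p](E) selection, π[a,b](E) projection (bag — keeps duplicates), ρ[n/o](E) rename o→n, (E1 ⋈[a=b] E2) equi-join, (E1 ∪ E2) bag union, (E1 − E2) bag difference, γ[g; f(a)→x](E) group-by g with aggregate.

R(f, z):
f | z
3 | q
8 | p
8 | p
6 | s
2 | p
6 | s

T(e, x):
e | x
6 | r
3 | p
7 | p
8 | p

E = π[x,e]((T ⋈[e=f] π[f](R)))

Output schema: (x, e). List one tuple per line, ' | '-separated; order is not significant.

Per-node cardinality:
  T → 4
  R → 6
  π[f](R) → 6
  (T ⋈[e=f] π[f](R)) → 5
  π[x,e]((T ⋈[e=f] π[f](R))) → 5

== RESULT ==
x | e
p | 3
p | 8
p | 8
r | 6
r | 6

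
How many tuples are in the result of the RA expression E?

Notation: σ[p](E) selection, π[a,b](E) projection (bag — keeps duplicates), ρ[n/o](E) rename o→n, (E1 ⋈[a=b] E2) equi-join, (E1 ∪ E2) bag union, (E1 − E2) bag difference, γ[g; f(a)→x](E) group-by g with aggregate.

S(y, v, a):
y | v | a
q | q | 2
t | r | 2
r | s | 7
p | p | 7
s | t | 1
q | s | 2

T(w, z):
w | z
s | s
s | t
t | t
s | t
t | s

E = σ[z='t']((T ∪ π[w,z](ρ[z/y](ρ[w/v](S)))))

Subexpression sizes:
  T → 5
  S → 6
  ρ[w/v](S) → 6
  ρ[z/y](ρ[w/v](S)) → 6
  π[w,z](ρ[z/y](ρ[w/v](S))) → 6
  (T ∪ π[w,z](ρ[z/y](ρ[w/v](S)))) → 11
  σ[z='t']((T ∪ π[w,z](ρ[z/y](ρ[w/v](S))))) → 4

|E| = 4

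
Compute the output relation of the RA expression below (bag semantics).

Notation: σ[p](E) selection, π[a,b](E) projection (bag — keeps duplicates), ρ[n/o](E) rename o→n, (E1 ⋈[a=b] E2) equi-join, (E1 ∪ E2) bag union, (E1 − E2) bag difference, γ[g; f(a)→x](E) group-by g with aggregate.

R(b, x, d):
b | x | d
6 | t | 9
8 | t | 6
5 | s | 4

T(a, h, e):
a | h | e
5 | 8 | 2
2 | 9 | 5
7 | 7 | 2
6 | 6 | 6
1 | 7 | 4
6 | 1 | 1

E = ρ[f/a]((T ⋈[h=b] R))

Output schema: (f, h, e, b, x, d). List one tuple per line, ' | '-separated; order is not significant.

Stepwise |·|:
  T → 6
  R → 3
  (T ⋈[h=b] R) → 2
  ρ[f/a]((T ⋈[h=b] R)) → 2

== RESULT ==
f | h | e | b | x | d
5 | 8 | 2 | 8 | t | 6
6 | 6 | 6 | 6 | t | 9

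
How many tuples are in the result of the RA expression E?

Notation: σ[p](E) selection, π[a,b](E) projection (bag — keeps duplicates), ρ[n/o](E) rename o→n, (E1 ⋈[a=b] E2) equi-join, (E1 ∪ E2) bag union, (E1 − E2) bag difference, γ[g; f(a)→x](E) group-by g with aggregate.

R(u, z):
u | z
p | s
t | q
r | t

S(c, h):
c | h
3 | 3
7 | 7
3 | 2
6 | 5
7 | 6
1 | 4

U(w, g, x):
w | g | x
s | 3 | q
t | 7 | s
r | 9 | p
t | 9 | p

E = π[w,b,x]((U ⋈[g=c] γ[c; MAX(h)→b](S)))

Subexpression sizes:
  U → 4
  S → 6
  γ[c; MAX(h)→b](S) → 4
  (U ⋈[g=c] γ[c; MAX(h)→b](S)) → 2
  π[w,b,x]((U ⋈[g=c] γ[c; MAX(h)→b](S))) → 2

|E| = 2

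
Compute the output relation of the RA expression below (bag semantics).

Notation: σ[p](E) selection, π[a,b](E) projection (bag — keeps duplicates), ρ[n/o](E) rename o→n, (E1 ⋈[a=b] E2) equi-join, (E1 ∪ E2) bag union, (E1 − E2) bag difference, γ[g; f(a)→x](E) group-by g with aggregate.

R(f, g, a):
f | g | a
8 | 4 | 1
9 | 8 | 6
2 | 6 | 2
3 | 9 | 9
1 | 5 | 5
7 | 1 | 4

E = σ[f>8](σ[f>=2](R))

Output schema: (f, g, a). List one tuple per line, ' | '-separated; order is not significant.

Row counts bottom-up:
  R → 6
  σ[f>=2](R) → 5
  σ[f>8](σ[f>=2](R)) → 1

== RESULT ==
f | g | a
9 | 8 | 6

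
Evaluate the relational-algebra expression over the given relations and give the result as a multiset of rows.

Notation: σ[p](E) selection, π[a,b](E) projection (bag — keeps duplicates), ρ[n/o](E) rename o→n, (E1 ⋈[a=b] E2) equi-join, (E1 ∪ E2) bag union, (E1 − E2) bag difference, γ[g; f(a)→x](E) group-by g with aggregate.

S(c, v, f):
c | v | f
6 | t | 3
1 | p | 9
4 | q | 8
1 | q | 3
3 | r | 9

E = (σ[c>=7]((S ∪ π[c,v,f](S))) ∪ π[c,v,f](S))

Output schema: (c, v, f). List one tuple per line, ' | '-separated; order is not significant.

Per-node cardinality:
  S → 5
  S → 5
  π[c,v,f](S) → 5
  (S ∪ π[c,v,f](S)) → 10
  σ[c>=7]((S ∪ π[c,v,f](S))) → 0
  S → 5
  π[c,v,f](S) → 5
  (σ[c>=7]((S ∪ π[c,v,f](S))) ∪ π[c,v,f](S)) → 5

== RESULT ==
c | v | f
1 | p | 9
1 | q | 3
3 | r | 9
4 | q | 8
6 | t | 3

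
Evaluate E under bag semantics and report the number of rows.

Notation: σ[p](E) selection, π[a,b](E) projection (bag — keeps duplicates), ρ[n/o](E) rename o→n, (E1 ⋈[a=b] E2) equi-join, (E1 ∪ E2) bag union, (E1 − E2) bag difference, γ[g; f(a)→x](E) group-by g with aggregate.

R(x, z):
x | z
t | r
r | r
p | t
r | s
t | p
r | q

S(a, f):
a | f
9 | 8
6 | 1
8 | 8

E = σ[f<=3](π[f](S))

Row counts bottom-up:
  S → 3
  π[f](S) → 3
  σ[f<=3](π[f](S)) → 1

|E| = 1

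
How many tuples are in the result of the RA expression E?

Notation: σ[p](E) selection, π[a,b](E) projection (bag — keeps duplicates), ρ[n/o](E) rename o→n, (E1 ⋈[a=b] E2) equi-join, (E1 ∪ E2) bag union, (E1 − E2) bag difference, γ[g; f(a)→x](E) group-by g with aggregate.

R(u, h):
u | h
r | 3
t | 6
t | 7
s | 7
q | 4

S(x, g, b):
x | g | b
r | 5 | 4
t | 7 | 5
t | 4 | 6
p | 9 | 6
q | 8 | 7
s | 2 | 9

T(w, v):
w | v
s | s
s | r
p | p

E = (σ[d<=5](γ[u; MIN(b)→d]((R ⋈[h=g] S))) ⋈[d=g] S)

Per-node cardinality:
  R → 5
  S → 6
  (R ⋈[h=g] S) → 3
  γ[u; MIN(b)→d]((R ⋈[h=g] S)) → 3
  σ[d<=5](γ[u; MIN(b)→d]((R ⋈[h=g] S))) → 2
  S → 6
  (σ[d<=5](γ[u; MIN(b)→d]((R ⋈[h=g] S))) ⋈[d=g] S) → 2

|E| = 2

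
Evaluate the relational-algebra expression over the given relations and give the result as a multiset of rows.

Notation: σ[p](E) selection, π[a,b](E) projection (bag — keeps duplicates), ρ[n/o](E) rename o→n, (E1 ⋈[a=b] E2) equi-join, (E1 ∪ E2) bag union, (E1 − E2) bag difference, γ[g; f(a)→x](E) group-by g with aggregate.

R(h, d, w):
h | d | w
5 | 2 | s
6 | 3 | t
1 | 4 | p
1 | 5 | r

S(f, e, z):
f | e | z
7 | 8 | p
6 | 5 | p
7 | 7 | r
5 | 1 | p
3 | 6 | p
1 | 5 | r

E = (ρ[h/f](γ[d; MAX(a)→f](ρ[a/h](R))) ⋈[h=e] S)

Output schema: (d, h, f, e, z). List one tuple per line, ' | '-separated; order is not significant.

Per-node cardinality:
  R → 4
  ρ[a/h](R) → 4
  γ[d; MAX(a)→f](ρ[a/h](R)) → 4
  ρ[h/f](γ[d; MAX(a)→f](ρ[a/h](R))) → 4
  S → 6
  (ρ[h/f](γ[d; MAX(a)→f](ρ[a/h](R))) ⋈[h=e] S) → 5

== RESULT ==
d | h | f | e | z
2 | 5 | 1 | 5 | r
2 | 5 | 6 | 5 | p
3 | 6 | 3 | 6 | p
4 | 1 | 5 | 1 | p
5 | 1 | 5 | 1 | p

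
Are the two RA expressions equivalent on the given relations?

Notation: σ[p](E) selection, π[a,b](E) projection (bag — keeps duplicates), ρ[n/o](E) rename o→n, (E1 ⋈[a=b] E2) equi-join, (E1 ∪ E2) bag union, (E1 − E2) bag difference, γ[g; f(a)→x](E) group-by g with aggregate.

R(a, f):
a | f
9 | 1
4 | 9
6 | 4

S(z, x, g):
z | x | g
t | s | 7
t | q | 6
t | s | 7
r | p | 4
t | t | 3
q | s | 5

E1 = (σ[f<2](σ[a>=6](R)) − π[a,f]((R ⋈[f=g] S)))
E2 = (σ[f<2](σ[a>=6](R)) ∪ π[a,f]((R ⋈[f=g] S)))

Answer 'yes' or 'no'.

E1 subexpression sizes:
  R → 3
  σ[a>=6](R) → 2
  σ[f<2](σ[a>=6](R)) → 1
  R → 3
  S → 6
  (R ⋈[f=g] S) → 1
  π[a,f]((R ⋈[f=g] S)) → 1
  (σ[f<2](σ[a>=6](R)) − π[a,f]((R ⋈[f=g] S))) → 1
E2 subexpression sizes:
  R → 3
  σ[a>=6](R) → 2
  σ[f<2](σ[a>=6](R)) → 1
  R → 3
  S → 6
  (R ⋈[f=g] S) → 1
  π[a,f]((R ⋈[f=g] S)) → 1
  (σ[f<2](σ[a>=6](R)) ∪ π[a,f]((R ⋈[f=g] S))) → 2

E1 result:
a | f
9 | 1
E2 result:
a | f
6 | 4
9 | 1
Witness: (6, 4) appears 0× in E1 but 1× in E2.

no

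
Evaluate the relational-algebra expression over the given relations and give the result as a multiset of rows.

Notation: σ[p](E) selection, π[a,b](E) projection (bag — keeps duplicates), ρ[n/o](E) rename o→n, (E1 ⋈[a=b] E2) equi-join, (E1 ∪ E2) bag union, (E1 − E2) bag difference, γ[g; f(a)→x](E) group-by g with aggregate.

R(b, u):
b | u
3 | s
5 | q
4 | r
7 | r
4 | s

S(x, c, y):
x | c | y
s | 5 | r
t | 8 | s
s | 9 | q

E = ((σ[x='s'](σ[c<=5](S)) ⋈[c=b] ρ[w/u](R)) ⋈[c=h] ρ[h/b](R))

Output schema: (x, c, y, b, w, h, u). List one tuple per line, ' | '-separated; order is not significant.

Row counts bottom-up:
  S → 3
  σ[c<=5](S) → 1
  σ[x='s'](σ[c<=5](S)) → 1
  R → 5
  ρ[w/u](R) → 5
  (σ[x='s'](σ[c<=5](S)) ⋈[c=b] ρ[w/u](R)) → 1
  R → 5
  ρ[h/b](R) → 5
  ((σ[x='s'](σ[c<=5](S)) ⋈[c=b] ρ[w/u](R)) ⋈[c=h] ρ[h/b](R)) → 1

== RESULT ==
x | c | y | b | w | h | u
s | 5 | r | 5 | q | 5 | q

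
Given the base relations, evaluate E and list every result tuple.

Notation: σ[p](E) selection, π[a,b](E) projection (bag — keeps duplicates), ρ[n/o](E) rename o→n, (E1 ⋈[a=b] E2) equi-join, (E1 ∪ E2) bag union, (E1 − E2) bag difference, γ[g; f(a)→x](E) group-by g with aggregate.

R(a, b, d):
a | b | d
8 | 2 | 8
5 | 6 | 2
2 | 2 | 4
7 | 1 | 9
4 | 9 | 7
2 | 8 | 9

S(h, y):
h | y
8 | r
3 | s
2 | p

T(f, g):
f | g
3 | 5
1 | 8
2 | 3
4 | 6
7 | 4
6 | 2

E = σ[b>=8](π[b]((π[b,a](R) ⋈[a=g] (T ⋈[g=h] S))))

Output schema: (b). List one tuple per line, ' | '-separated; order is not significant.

Stepwise |·|:
  R → 6
  π[b,a](R) → 6
  T → 6
  S → 3
  (T ⋈[g=h] S) → 3
  (π[b,a](R) ⋈[a=g] (T ⋈[g=h] S)) → 3
  π[b]((π[b,a](R) ⋈[a=g] (T ⋈[g=h] S))) → 3
  σ[b>=8](π[b]((π[b,a](R) ⋈[a=g] (T ⋈[g=h] S)))) → 1

== RESULT ==
b
8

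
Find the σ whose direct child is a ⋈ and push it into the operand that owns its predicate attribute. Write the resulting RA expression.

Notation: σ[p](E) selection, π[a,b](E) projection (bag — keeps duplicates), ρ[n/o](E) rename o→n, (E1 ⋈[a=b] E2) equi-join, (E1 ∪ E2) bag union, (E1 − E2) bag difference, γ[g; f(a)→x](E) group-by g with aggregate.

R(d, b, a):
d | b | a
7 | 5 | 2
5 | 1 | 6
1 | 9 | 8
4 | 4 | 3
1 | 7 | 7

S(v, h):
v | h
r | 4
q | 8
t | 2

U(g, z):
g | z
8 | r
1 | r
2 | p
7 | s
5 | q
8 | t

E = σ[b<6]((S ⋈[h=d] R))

σ filters on b, owned by the right side.
E' = (S ⋈[h=d] σ[b<6](R))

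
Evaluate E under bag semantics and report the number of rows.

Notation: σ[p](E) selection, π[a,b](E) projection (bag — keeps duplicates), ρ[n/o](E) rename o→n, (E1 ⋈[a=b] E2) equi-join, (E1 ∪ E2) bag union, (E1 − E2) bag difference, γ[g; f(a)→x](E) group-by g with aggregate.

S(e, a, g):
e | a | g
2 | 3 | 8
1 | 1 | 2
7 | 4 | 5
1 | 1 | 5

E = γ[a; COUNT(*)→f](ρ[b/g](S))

Row counts bottom-up:
  S → 4
  ρ[b/g](S) → 4
  γ[a; COUNT(*)→f](ρ[b/g](S)) → 3

|E| = 3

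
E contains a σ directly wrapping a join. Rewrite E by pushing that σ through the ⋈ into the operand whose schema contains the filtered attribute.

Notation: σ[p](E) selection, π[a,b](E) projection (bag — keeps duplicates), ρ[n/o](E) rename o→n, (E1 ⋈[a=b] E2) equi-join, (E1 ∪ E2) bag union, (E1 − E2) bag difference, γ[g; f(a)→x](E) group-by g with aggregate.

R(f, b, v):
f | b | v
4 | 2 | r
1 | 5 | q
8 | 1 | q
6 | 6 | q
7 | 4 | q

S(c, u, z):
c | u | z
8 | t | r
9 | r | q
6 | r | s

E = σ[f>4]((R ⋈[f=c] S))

σ filters on f, owned by the left side.
E' = (σ[f>4](R) ⋈[f=c] S)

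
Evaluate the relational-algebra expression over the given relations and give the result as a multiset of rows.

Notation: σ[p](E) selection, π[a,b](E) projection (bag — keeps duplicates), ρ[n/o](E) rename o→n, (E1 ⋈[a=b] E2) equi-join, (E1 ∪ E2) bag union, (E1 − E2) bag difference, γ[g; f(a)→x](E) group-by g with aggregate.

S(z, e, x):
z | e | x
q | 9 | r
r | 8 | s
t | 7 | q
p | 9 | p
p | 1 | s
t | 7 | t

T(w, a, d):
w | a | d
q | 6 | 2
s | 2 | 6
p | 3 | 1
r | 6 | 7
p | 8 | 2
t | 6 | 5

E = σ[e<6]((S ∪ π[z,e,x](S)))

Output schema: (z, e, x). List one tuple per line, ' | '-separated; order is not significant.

Stepwise |·|:
  S → 6
  S → 6
  π[z,e,x](S) → 6
  (S ∪ π[z,e,x](S)) → 12
  σ[e<6]((S ∪ π[z,e,x](S))) → 2

== RESULT ==
z | e | x
p | 1 | s
p | 1 | s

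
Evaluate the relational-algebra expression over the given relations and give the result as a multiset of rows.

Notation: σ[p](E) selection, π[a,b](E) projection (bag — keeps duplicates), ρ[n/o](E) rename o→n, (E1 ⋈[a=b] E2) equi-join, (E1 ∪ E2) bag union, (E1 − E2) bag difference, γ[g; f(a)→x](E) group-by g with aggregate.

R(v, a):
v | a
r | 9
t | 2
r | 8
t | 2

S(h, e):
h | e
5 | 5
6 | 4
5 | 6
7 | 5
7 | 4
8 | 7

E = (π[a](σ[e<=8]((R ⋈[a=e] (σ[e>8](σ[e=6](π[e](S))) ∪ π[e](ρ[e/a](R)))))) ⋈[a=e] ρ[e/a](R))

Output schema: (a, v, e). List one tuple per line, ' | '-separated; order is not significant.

Subexpression sizes:
  R → 4
  S → 6
  π[e](S) → 6
  σ[e=6](π[e](S)) → 1
  σ[e>8](σ[e=6](π[e](S))) → 0
  R → 4
  ρ[e/a](R) → 4
  π[e](ρ[e/a](R)) → 4
  (σ[e>8](σ[e=6](π[e](S))) ∪ π[e](ρ[e/a](R))) → 4
  (R ⋈[a=e] (σ[e>8](σ[e=6](π[e](S))) ∪ π[e](ρ[e/a](R)))) → 6
  σ[e<=8]((R ⋈[a=e] (σ[e>8](σ[e=6](π[e](S))) ∪ π[e](ρ[e/a](R))))) → 5
  π[a](σ[e<=8]((R ⋈[a=e] (σ[e>8](σ[e=6](π[e](S))) ∪ π[e](ρ[e/a](R)))))) → 5
  R → 4
  ρ[e/a](R) → 4
  (π[a](σ[e<=8]((R ⋈[a=e] (σ[e>8](σ[e=6](π[e](S))) ∪ π[e](ρ[e/a](R)))))) ⋈[a=e] ρ[e/a](R)) → 9

== RESULT ==
a | v | e
2 | t | 2
2 | t | 2
2 | t | 2
2 | t | 2
2 | t | 2
2 | t | 2
2 | t | 2
2 | t | 2
8 | r | 8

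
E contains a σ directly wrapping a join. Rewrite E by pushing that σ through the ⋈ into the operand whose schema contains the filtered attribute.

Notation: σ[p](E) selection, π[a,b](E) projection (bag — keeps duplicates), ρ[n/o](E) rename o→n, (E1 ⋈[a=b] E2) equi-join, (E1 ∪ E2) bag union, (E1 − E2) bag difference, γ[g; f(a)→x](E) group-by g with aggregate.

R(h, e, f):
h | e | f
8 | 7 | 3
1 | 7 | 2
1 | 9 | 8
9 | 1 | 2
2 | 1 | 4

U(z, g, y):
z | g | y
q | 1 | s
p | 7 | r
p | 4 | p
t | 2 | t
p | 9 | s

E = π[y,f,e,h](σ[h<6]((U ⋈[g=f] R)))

σ filters on h, owned by the right side.
E' = π[y,f,e,h]((U ⋈[g=f] σ[h<6](R)))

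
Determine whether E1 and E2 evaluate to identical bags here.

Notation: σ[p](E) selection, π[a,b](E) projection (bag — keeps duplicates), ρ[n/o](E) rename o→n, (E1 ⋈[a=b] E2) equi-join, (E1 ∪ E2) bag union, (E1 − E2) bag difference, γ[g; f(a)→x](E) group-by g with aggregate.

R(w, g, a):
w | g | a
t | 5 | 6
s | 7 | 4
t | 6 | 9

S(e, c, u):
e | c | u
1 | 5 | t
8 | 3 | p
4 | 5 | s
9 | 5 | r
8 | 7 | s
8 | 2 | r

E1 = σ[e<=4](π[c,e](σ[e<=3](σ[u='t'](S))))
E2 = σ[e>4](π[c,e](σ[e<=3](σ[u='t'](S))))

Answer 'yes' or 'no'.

E1 per-node cardinality:
  S → 6
  σ[u='t'](S) → 1
  σ[e<=3](σ[u='t'](S)) → 1
  π[c,e](σ[e<=3](σ[u='t'](S))) → 1
  σ[e<=4](π[c,e](σ[e<=3](σ[u='t'](S)))) → 1
E2 per-node cardinality:
  S → 6
  σ[u='t'](S) → 1
  σ[e<=3](σ[u='t'](S)) → 1
  π[c,e](σ[e<=3](σ[u='t'](S))) → 1
  σ[e>4](π[c,e](σ[e<=3](σ[u='t'](S)))) → 0

E1 result:
c | e
5 | 1
E2 result:
c | e
(0 rows)
Witness: (5, 1) appears 1× in E1 but 0× in E2.

no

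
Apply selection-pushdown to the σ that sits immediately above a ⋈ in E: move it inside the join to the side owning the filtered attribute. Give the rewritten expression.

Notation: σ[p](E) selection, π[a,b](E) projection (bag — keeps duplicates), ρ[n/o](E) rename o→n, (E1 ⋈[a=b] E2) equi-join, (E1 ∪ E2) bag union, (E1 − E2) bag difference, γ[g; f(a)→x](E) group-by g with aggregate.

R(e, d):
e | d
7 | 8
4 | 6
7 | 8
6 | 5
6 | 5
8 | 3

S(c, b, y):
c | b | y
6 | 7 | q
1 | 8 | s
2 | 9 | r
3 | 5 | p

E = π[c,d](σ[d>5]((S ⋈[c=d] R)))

σ filters on d, owned by the right side.
E' = π[c,d]((S ⋈[c=d] σ[d>5](R)))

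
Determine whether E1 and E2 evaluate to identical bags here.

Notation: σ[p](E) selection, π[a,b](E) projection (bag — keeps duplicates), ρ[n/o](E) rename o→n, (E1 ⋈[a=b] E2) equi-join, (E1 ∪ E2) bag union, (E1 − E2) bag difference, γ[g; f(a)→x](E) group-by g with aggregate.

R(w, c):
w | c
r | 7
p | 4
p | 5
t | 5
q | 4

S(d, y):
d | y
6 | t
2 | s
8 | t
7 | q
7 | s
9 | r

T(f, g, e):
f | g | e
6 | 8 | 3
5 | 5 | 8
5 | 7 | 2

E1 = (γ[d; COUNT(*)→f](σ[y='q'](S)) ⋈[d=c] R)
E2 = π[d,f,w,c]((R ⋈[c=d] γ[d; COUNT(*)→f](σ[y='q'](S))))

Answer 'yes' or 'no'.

E1 subexpression sizes:
  S → 6
  σ[y='q'](S) → 1
  γ[d; COUNT(*)→f](σ[y='q'](S)) → 1
  R → 5
  (γ[d; COUNT(*)→f](σ[y='q'](S)) ⋈[d=c] R) → 1
E2 subexpression sizes:
  R → 5
  S → 6
  σ[y='q'](S) → 1
  γ[d; COUNT(*)→f](σ[y='q'](S)) → 1
  (R ⋈[c=d] γ[d; COUNT(*)→f](σ[y='q'](S))) → 1
  π[d,f,w,c]((R ⋈[c=d] γ[d; COUNT(*)→f](σ[y='q'](S)))) → 1

E1 and E2 produce the same multiset:
d | f | w | c
7 | 1 | r | 7

yes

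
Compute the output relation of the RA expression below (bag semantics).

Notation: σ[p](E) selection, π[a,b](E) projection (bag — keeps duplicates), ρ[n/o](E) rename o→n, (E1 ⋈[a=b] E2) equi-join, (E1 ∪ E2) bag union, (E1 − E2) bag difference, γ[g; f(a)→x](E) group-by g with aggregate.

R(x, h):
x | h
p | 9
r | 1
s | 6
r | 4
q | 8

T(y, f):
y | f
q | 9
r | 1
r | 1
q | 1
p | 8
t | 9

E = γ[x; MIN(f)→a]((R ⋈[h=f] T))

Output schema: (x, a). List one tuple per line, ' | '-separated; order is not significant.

Stepwise |·|:
  R → 5
  T → 6
  (R ⋈[h=f] T) → 6
  γ[x; MIN(f)→a]((R ⋈[h=f] T)) → 3

== RESULT ==
x | a
p | 9
q | 8
r | 1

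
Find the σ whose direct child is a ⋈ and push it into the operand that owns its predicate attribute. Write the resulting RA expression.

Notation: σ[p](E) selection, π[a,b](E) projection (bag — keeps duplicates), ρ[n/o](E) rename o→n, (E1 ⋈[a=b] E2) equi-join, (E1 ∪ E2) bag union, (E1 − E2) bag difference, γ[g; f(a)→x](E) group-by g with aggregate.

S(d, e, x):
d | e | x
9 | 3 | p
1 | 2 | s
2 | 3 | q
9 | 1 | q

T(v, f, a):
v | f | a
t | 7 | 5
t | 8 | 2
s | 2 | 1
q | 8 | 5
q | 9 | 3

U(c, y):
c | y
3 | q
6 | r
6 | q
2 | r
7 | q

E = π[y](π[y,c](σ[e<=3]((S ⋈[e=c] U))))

σ filters on e, owned by the left side.
E' = π[y](π[y,c]((σ[e<=3](S) ⋈[e=c] U)))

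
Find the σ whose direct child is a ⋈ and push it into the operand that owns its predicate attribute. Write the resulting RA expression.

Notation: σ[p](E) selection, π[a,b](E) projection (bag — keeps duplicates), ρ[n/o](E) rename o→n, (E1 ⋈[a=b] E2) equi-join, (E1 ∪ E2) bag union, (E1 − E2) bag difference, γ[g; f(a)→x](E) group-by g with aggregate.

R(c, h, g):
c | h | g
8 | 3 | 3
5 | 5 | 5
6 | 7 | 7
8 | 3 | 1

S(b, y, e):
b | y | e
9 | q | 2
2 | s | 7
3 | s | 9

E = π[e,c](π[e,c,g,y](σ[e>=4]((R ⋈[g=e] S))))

σ filters on e, owned by the right side.
E' = π[e,c](π[e,c,g,y]((R ⋈[g=e] σ[e>=4](S))))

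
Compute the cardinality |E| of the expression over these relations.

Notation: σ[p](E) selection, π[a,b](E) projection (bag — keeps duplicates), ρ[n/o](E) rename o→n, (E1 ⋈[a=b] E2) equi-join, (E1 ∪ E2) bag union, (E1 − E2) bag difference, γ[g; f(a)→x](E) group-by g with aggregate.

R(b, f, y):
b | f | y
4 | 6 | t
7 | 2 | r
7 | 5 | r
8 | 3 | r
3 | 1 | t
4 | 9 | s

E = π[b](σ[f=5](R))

Subexpression sizes:
  R → 6
  σ[f=5](R) → 1
  π[b](σ[f=5](R)) → 1

|E| = 1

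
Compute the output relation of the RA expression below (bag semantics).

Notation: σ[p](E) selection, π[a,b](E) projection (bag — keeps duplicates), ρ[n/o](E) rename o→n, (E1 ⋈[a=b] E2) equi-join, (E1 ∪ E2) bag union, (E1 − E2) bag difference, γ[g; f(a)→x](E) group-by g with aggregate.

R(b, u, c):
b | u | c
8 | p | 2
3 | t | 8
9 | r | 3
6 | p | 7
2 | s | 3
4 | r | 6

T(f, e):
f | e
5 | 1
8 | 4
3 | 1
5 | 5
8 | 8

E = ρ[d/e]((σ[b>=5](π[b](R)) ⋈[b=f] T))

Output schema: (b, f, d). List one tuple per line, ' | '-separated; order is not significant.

Subexpression sizes:
  R → 6
  π[b](R) → 6
  σ[b>=5](π[b](R)) → 3
  T → 5
  (σ[b>=5](π[b](R)) ⋈[b=f] T) → 2
  ρ[d/e]((σ[b>=5](π[b](R)) ⋈[b=f] T)) → 2

== RESULT ==
b | f | d
8 | 8 | 4
8 | 8 | 8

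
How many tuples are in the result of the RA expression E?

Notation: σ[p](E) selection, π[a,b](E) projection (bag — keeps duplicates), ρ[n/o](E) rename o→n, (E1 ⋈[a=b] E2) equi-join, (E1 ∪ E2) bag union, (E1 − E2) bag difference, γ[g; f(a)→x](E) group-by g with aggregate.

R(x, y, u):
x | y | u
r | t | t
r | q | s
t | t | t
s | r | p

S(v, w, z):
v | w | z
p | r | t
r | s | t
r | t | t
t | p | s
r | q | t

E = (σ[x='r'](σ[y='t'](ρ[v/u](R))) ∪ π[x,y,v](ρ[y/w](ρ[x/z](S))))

Row counts bottom-up:
  R → 4
  ρ[v/u](R) → 4
  σ[y='t'](ρ[v/u](R)) → 2
  σ[x='r'](σ[y='t'](ρ[v/u](R))) → 1
  S → 5
  ρ[x/z](S) → 5
  ρ[y/w](ρ[x/z](S)) → 5
  π[x,y,v](ρ[y/w](ρ[x/z](S))) → 5
  (σ[x='r'](σ[y='t'](ρ[v/u](R))) ∪ π[x,y,v](ρ[y/w](ρ[x/z](S)))) → 6

|E| = 6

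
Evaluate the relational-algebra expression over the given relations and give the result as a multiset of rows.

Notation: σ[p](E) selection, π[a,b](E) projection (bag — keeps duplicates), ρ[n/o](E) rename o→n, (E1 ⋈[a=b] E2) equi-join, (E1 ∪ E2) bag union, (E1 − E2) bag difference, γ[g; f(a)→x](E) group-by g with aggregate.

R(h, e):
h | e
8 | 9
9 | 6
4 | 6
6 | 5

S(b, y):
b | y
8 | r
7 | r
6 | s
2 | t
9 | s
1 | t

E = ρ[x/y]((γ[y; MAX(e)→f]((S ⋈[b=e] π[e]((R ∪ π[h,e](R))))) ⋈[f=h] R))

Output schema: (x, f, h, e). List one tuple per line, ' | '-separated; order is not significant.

Per-node cardinality:
  S → 6
  R → 4
  R → 4
  π[h,e](R) → 4
  (R ∪ π[h,e](R)) → 8
  π[e]((R ∪ π[h,e](R))) → 8
  (S ⋈[b=e] π[e]((R ∪ π[h,e](R)))) → 6
  γ[y; MAX(e)→f]((S ⋈[b=e] π[e]((R ∪ π[h,e](R))))) → 1
  R → 4
  (γ[y; MAX(e)→f]((S ⋈[b=e] π[e]((R ∪ π[h,e](R))))) ⋈[f=h] R) → 1
  ρ[x/y]((γ[y; MAX(e)→f]((S ⋈[b=e] π[e]((R ∪ π[h,e](R))))) ⋈[f=h] R)) → 1

== RESULT ==
x | f | h | e
s | 9 | 9 | 6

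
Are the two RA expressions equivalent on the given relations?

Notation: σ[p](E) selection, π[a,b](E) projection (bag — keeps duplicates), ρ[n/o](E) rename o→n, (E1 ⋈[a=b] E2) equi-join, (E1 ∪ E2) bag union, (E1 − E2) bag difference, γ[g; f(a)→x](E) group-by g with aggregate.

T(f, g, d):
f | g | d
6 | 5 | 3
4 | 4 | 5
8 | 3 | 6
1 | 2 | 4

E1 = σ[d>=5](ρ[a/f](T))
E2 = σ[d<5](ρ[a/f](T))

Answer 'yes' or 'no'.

E1 subexpression sizes:
  T → 4
  ρ[a/f](T) → 4
  σ[d>=5](ρ[a/f](T)) → 2
E2 subexpression sizes:
  T → 4
  ρ[a/f](T) → 4
  σ[d<5](ρ[a/f](T)) → 2

E1 result:
a | g | d
4 | 4 | 5
8 | 3 | 6
E2 result:
a | g | d
1 | 2 | 4
6 | 5 | 3
Witness: (4, 4, 5) appears 1× in E1 but 0× in E2.

no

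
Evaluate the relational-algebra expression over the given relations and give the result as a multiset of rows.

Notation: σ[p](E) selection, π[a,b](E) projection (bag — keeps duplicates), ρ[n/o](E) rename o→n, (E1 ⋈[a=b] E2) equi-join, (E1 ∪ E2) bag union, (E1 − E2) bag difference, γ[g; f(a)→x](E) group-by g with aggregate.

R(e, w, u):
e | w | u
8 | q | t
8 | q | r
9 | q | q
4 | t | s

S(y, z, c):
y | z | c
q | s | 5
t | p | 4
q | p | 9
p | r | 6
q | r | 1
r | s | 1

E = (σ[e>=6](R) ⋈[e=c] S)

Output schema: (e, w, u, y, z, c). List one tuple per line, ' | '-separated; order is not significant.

Row counts bottom-up:
  R → 4
  σ[e>=6](R) → 3
  S → 6
  (σ[e>=6](R) ⋈[e=c] S) → 1

== RESULT ==
e | w | u | y | z | c
9 | q | q | q | p | 9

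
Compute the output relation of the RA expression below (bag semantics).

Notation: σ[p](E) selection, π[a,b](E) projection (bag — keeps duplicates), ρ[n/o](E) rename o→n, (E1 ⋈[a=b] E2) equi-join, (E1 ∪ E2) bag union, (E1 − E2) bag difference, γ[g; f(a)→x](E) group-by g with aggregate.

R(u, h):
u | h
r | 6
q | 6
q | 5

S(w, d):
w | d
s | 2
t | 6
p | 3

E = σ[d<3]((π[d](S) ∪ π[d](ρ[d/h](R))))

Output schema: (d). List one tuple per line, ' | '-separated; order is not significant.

Stepwise |·|:
  S → 3
  π[d](S) → 3
  R → 3
  ρ[d/h](R) → 3
  π[d](ρ[d/h](R)) → 3
  (π[d](S) ∪ π[d](ρ[d/h](R))) → 6
  σ[d<3]((π[d](S) ∪ π[d](ρ[d/h](R)))) → 1

== RESULT ==
d
2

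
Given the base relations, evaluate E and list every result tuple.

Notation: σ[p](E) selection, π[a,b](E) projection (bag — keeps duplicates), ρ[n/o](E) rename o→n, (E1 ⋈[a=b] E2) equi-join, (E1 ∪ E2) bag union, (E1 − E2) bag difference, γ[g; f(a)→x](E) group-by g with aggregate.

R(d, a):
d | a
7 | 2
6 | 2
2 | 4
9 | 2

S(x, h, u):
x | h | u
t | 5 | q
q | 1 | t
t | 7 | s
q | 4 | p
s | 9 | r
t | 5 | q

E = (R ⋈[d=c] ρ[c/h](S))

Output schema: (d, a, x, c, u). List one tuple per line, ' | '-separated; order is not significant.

Subexpression sizes:
  R → 4
  S → 6
  ρ[c/h](S) → 6
  (R ⋈[d=c] ρ[c/h](S)) → 2

== RESULT ==
d | a | x | c | u
7 | 2 | t | 7 | s
9 | 2 | s | 9 | r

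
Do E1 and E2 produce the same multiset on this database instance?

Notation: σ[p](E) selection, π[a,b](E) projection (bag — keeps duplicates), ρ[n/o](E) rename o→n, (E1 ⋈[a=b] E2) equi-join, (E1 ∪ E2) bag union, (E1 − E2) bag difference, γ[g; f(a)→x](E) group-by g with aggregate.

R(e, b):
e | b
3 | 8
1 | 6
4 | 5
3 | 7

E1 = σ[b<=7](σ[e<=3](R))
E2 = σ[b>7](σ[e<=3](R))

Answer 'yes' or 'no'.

E1 subexpression sizes:
  R → 4
  σ[e<=3](R) → 3
  σ[b<=7](σ[e<=3](R)) → 2
E2 subexpression sizes:
  R → 4
  σ[e<=3](R) → 3
  σ[b>7](σ[e<=3](R)) → 1

E1 result:
e | b
1 | 6
3 | 7
E2 result:
e | b
3 | 8
Witness: (1, 6) appears 1× in E1 but 0× in E2.

no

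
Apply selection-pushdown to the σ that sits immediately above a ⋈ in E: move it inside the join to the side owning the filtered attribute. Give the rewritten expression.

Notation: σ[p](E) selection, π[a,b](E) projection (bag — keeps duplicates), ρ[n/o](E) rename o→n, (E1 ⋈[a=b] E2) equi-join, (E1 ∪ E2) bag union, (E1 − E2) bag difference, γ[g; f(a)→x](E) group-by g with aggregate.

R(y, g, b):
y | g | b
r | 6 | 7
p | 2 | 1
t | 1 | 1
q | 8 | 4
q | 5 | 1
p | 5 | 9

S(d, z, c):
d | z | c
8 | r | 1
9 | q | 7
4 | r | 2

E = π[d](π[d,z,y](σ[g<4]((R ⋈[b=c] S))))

σ filters on g, owned by the left side.
E' = π[d](π[d,z,y]((σ[g<4](R) ⋈[b=c] S)))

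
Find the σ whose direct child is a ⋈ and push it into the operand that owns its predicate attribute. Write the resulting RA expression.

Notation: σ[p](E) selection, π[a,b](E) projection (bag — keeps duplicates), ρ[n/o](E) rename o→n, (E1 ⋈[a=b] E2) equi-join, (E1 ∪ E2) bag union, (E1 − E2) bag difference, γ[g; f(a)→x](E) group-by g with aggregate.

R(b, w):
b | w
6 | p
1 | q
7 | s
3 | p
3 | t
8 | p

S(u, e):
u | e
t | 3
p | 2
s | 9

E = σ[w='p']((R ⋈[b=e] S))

σ filters on w, owned by the left side.
E' = (σ[w='p'](R) ⋈[b=e] S)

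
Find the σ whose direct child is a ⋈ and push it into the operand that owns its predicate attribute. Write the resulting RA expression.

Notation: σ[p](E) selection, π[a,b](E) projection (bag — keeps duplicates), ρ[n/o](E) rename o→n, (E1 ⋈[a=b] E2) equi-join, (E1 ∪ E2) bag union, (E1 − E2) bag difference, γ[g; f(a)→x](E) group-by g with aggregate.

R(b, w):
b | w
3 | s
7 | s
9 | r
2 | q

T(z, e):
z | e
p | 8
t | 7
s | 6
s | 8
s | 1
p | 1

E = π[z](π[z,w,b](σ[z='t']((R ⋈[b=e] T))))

σ filters on z, owned by the right side.
E' = π[z](π[z,w,b]((R ⋈[b=e] σ[z='t'](T))))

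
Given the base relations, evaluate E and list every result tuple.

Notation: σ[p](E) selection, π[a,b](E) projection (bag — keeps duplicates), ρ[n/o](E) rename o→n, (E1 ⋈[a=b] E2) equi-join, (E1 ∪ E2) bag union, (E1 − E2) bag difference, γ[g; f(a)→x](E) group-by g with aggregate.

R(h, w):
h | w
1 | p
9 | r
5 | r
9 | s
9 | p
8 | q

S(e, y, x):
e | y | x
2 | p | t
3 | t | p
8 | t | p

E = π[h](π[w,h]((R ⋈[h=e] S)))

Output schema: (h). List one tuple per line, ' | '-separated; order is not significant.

Subexpression sizes:
  R → 6
  S → 3
  (R ⋈[h=e] S) → 1
  π[w,h]((R ⋈[h=e] S)) → 1
  π[h](π[w,h]((R ⋈[h=e] S))) → 1

== RESULT ==
h
8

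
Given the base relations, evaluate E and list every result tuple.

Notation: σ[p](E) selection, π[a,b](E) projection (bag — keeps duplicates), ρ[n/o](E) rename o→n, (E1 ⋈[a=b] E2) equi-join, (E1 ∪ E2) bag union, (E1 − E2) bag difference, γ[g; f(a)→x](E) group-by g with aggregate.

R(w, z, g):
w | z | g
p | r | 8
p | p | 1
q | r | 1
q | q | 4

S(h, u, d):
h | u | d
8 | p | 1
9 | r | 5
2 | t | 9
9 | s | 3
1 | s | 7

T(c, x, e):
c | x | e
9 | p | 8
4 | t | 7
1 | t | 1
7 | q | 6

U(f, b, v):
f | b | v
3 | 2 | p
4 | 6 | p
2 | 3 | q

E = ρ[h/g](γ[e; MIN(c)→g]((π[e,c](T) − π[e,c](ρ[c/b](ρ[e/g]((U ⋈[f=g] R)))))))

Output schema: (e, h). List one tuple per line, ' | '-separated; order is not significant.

Per-node cardinality:
  T → 4
  π[e,c](T) → 4
  U → 3
  R → 4
  (U ⋈[f=g] R) → 1
  ρ[e/g]((U ⋈[f=g] R)) → 1
  ρ[c/b](ρ[e/g]((U ⋈[f=g] R))) → 1
  π[e,c](ρ[c/b](ρ[e/g]((U ⋈[f=g] R)))) → 1
  (π[e,c](T) − π[e,c](ρ[c/b](ρ[e/g]((U ⋈[f=g] R))))) → 4
  γ[e; MIN(c)→g]((π[e,c](T) − π[e,c](ρ[c/b](ρ[e/g]((U ⋈[f=g] R)))))) → 4
  ρ[h/g](γ[e; MIN(c)→g]((π[e,c](T) − π[e,c](ρ[c/b](ρ[e/g]((U ⋈[f=g] R))))))) → 4

== RESULT ==
e | h
1 | 1
6 | 7
7 | 4
8 | 9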